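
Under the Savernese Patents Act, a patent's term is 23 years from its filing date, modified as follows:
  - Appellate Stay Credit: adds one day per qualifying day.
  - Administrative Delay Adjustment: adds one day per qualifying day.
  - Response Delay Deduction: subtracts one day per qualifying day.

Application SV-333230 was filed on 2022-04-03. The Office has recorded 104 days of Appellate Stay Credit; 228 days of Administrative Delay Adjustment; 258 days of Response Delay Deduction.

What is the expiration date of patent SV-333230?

Base term: filing date + 23 years → 3 April 2045.
Appellate Stay Credit: +104 days → 16 July 2045.
Administrative Delay Adjustment: +228 days → 1 March 2046.
Response Delay Deduction: −258 days → 16 June 2045.

2045-06-16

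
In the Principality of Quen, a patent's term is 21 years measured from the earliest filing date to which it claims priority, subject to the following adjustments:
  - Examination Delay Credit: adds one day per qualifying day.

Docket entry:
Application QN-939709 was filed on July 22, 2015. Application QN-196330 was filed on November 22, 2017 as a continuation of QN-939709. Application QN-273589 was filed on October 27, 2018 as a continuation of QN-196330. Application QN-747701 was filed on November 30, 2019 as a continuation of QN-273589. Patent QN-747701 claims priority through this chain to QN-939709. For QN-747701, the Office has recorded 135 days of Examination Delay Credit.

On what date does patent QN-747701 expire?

Earliest priority filing: 22 July 2015.
Base term: 22 July 2015 + 21 years → 22 July 2036.
Examination Delay Credit: +135 days → 4 December 2036.

December 4, 2036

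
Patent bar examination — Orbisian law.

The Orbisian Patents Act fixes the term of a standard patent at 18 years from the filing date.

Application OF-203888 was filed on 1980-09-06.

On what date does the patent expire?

September 6, 1998

Filing date + 18 years → 6 September 1998.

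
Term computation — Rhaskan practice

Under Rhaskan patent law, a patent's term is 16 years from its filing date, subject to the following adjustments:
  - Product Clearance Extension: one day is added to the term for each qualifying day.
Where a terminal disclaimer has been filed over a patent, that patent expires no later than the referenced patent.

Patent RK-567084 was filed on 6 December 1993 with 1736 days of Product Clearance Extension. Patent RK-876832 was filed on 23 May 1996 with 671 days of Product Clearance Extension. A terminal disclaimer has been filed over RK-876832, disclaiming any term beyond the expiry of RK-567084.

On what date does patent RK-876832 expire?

March 25, 2014

Natural term of RK-876832:
  Base: filing + 16 years → 23 May 2012.
  Product Clearance Extension: +671 days → 25 March 2014.
Expiry of referenced patent RK-567084:
  Base: filing + 16 years → 6 December 2009.
  Product Clearance Extension: +1736 days → 7 September 2014.
Terminal disclaimer: RK-876832 expires on the earlier of 25 March 2014 and 7 September 2014.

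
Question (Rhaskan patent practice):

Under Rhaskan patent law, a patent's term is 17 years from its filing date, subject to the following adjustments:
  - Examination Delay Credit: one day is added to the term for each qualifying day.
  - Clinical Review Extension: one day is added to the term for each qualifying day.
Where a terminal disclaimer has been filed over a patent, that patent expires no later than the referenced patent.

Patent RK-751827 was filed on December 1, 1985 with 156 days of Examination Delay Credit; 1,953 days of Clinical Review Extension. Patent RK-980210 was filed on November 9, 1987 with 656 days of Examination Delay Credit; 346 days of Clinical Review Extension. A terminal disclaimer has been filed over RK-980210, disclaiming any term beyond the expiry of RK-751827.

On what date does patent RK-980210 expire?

Natural term of RK-980210:
  Base: filing + 17 years → 9 November 2004.
  Examination Delay Credit: +656 days → 27 August 2006.
  Clinical Review Extension: +346 days → 8 August 2007.
Expiry of referenced patent RK-751827:
  Base: filing + 17 years → 1 December 2002.
  Examination Delay Credit: +156 days → 6 May 2003.
  Clinical Review Extension: +1953 days → 9 September 2008.
Terminal disclaimer: RK-980210 expires on the earlier of 8 August 2007 and 9 September 2008.

August 8, 2007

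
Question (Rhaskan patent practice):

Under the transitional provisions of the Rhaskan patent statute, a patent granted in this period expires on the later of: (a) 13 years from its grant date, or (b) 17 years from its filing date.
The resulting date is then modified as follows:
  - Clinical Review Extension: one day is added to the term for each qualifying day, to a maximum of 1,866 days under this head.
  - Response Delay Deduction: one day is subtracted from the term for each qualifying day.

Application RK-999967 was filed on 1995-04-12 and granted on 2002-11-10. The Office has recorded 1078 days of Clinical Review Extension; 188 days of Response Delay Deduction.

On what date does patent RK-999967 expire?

(a) grant + 13 years → 10 November 2015.
(b) filing + 17 years → 12 April 2012.
Later of the two: 10 November 2015.
Clinical Review Extension: 1078 days (within the 1866-day cap) → +1078 days → 23 October 2018.
Response Delay Deduction: −188 days → 18 April 2018.

2018-04-18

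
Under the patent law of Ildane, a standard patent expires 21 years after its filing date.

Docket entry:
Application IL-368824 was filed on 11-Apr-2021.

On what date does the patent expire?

Filing date + 21 years → 11 April 2042.

2042-04-11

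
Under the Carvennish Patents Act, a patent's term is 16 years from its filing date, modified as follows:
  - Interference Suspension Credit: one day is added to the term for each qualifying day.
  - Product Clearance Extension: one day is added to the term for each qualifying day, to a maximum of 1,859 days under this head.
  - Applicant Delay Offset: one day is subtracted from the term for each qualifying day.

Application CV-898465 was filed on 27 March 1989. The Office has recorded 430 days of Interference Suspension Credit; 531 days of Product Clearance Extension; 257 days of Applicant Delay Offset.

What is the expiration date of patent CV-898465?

Base term: filing date + 16 years → 27 March 2005.
Interference Suspension Credit: +430 days → 31 May 2006.
Product Clearance Extension: 531 days (within the 1859-day cap) → +531 days → 13 November 2007.
Applicant Delay Offset: −257 days → 1 March 2007.

March 1, 2007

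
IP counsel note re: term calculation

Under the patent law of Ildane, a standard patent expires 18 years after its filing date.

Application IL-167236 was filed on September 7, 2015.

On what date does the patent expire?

Filing date + 18 years → 7 September 2033.

2033-09-07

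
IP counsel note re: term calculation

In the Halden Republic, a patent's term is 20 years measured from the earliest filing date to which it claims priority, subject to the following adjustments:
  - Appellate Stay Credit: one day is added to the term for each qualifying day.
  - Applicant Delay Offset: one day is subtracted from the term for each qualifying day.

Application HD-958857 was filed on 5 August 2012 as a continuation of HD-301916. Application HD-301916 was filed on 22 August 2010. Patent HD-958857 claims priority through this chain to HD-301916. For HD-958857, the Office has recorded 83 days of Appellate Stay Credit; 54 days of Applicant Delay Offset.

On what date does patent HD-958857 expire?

Earliest priority filing: 22 August 2010.
Base term: 22 August 2010 + 20 years → 22 August 2030.
Appellate Stay Credit: +83 days → 13 November 2030.
Applicant Delay Offset: −54 days → 20 September 2030.

September 20, 2030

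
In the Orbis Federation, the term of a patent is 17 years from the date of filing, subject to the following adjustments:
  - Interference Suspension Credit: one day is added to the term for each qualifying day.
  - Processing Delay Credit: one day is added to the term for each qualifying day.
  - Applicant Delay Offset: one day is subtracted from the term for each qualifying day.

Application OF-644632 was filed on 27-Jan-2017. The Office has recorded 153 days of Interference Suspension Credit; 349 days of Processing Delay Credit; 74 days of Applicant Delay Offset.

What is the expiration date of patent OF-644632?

March 31, 2035

Base term: filing date + 17 years → 27 January 2034.
Interference Suspension Credit: +153 days → 29 June 2034.
Processing Delay Credit: +349 days → 13 June 2035.
Applicant Delay Offset: −74 days → 31 March 2035.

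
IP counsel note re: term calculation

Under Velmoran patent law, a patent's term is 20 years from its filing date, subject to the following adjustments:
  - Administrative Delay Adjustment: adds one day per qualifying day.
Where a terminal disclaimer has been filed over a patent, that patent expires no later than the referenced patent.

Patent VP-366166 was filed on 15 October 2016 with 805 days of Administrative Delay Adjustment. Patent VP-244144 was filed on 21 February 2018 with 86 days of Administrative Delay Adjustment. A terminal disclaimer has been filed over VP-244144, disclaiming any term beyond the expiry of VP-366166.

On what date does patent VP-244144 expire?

2038-05-18

Natural term of VP-244144:
  Base: filing + 20 years → 21 February 2038.
  Administrative Delay Adjustment: +86 days → 18 May 2038.
Expiry of referenced patent VP-366166:
  Base: filing + 20 years → 15 October 2036.
  Administrative Delay Adjustment: +805 days → 29 December 2038.
Terminal disclaimer: VP-244144 expires on the earlier of 18 May 2038 and 29 December 2038.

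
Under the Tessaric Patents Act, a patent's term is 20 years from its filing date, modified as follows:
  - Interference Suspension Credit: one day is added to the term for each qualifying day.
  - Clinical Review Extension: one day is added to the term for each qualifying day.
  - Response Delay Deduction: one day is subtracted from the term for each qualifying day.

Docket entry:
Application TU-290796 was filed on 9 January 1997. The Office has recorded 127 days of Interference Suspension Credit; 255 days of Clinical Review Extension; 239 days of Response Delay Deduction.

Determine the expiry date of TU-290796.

June 1, 2017

Base term: filing date + 20 years → 9 January 2017.
Interference Suspension Credit: +127 days → 16 May 2017.
Clinical Review Extension: +255 days → 26 January 2018.
Response Delay Deduction: −239 days → 1 June 2017.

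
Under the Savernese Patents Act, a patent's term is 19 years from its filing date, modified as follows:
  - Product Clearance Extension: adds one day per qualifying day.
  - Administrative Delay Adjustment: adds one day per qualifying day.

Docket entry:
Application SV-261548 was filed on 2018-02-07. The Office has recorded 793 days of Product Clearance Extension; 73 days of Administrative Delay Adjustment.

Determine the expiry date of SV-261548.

Base term: filing date + 19 years → 7 February 2037.
Product Clearance Extension: +793 days → 11 April 2039.
Administrative Delay Adjustment: +73 days → 23 June 2039.

June 23, 2039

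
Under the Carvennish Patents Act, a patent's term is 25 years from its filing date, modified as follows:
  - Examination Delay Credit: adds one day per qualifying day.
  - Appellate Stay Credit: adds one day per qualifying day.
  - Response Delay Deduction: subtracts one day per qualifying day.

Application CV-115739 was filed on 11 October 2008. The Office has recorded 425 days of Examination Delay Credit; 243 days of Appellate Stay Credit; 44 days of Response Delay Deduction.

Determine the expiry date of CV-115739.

Base term: filing date + 25 years → 11 October 2033.
Examination Delay Credit: +425 days → 10 December 2034.
Appellate Stay Credit: +243 days → 10 August 2035.
Response Delay Deduction: −44 days → 27 June 2035.

June 27, 2035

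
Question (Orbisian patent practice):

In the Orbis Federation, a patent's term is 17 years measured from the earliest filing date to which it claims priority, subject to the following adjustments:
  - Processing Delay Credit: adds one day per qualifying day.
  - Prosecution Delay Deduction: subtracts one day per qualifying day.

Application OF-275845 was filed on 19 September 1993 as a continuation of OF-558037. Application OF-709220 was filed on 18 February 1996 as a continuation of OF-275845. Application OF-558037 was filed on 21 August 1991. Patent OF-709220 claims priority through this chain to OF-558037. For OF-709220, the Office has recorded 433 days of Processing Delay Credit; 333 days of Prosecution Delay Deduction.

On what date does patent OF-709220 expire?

2008-11-29

Earliest priority filing: 21 August 1991.
Base term: 21 August 1991 + 17 years → 21 August 2008.
Processing Delay Credit: +433 days → 28 October 2009.
Prosecution Delay Deduction: −333 days → 29 November 2008.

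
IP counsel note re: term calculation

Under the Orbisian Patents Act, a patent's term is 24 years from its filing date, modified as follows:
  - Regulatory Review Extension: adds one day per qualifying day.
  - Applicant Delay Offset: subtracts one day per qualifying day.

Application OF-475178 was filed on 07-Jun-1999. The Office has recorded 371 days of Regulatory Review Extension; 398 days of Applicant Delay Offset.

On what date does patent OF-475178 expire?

Base term: filing date + 24 years → 7 June 2023.
Regulatory Review Extension: +371 days → 12 June 2024.
Applicant Delay Offset: −398 days → 11 May 2023.

May 11, 2023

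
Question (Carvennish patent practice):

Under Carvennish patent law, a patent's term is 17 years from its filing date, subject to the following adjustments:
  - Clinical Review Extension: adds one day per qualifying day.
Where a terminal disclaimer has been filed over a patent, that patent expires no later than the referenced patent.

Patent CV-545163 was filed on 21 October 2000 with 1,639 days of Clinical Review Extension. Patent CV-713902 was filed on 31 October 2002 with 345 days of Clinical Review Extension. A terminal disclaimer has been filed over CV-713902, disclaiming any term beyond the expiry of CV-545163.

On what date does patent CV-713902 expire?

Natural term of CV-713902:
  Base: filing + 17 years → 31 October 2019.
  Clinical Review Extension: +345 days → 10 October 2020.
Expiry of referenced patent CV-545163:
  Base: filing + 17 years → 21 October 2017.
  Clinical Review Extension: +1639 days → 17 April 2022.
Terminal disclaimer: CV-713902 expires on the earlier of 10 October 2020 and 17 April 2022.

2020-10-10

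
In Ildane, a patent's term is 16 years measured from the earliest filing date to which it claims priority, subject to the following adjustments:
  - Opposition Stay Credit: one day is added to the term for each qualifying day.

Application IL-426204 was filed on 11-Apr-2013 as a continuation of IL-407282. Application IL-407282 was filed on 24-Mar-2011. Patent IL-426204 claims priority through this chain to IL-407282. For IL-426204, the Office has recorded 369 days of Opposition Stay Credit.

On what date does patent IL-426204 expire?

2028-03-27

Earliest priority filing: 24 March 2011.
Base term: 24 March 2011 + 16 years → 24 March 2027.
Opposition Stay Credit: +369 days → 27 March 2028.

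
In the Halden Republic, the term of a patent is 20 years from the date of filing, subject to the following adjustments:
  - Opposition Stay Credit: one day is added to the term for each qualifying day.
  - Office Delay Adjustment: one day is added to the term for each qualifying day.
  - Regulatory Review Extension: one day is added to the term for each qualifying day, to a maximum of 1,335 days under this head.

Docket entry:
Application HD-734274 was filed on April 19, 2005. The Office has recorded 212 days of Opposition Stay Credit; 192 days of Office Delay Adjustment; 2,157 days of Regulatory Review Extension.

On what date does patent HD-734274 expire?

Base term: filing date + 20 years → 19 April 2025.
Opposition Stay Credit: +212 days → 17 November 2025.
Office Delay Adjustment: +192 days → 28 May 2026.
Regulatory Review Extension: 2157 days claimed exceeds the 1335-day cap, so +1335 days → 22 January 2030.

2030-01-22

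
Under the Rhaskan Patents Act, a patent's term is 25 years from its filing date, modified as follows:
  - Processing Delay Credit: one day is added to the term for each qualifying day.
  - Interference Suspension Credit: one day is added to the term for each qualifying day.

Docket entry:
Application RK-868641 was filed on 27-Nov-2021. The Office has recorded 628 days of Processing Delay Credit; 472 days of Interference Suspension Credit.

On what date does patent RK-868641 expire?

Base term: filing date + 25 years → 27 November 2046.
Processing Delay Credit: +628 days → 16 August 2048.
Interference Suspension Credit: +472 days → 1 December 2049.

December 1, 2049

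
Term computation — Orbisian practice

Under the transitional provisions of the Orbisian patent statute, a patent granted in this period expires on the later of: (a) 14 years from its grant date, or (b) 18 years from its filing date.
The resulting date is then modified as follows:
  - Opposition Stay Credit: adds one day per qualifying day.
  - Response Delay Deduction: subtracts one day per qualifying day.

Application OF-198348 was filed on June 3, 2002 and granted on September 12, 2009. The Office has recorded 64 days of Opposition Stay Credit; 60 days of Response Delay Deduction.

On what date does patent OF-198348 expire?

September 16, 2023

(a) grant + 14 years → 12 September 2023.
(b) filing + 18 years → 3 June 2020.
Later of the two: 12 September 2023.
Opposition Stay Credit: +64 days → 15 November 2023.
Response Delay Deduction: −60 days → 16 September 2023.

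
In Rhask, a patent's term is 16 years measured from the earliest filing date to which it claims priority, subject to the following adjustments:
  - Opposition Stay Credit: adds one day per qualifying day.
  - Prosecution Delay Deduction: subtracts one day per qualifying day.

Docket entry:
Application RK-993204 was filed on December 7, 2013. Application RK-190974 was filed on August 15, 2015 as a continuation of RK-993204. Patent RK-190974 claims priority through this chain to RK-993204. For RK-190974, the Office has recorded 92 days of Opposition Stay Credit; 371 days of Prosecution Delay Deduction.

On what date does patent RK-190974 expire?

Earliest priority filing: 7 December 2013.
Base term: 7 December 2013 + 16 years → 7 December 2029.
Opposition Stay Credit: +92 days → 9 March 2030.
Prosecution Delay Deduction: −371 days → 3 March 2029.

March 3, 2029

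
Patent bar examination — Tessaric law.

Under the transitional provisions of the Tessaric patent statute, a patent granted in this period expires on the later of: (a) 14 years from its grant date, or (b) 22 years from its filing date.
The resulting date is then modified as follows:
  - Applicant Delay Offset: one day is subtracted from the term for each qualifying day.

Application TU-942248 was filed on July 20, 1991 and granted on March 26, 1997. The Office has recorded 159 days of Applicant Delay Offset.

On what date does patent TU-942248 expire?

2013-02-11

(a) grant + 14 years → 26 March 2011.
(b) filing + 22 years → 20 July 2013.
Later of the two: 20 July 2013.
Applicant Delay Offset: −159 days → 11 February 2013.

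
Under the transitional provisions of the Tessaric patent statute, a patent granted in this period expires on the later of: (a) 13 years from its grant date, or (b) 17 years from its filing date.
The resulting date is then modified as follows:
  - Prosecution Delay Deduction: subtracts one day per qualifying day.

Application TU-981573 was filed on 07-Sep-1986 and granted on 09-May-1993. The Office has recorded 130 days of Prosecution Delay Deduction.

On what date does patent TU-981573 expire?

December 30, 2005

(a) grant + 13 years → 9 May 2006.
(b) filing + 17 years → 7 September 2003.
Later of the two: 9 May 2006.
Prosecution Delay Deduction: −130 days → 30 December 2005.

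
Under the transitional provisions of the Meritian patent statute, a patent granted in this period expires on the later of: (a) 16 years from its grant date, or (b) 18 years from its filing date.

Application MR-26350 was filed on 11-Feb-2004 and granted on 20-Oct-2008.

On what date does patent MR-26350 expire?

2024-10-20

(a) grant + 16 years → 20 October 2024.
(b) filing + 18 years → 11 February 2022.
Later of the two: 20 October 2024.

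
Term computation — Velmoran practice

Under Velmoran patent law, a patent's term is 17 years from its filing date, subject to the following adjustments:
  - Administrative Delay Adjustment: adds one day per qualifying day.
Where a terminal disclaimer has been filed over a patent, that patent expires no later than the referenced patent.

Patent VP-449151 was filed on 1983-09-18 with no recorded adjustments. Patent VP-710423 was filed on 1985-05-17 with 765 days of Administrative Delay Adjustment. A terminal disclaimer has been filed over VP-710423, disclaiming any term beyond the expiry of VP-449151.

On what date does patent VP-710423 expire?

Natural term of VP-710423:
  Base: filing + 17 years → 17 May 2002.
  Administrative Delay Adjustment: +765 days → 20 June 2004.
Expiry of referenced patent VP-449151:
  Base: filing + 17 years → 18 September 2000.
Terminal disclaimer: VP-710423 expires on the earlier of 20 June 2004 and 18 September 2000.

September 18, 2000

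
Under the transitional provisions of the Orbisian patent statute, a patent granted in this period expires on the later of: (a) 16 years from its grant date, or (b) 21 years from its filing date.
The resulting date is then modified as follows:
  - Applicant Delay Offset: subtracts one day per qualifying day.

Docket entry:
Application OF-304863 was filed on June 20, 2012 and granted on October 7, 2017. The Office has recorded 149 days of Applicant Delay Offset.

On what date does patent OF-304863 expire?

2033-05-11

(a) grant + 16 years → 7 October 2033.
(b) filing + 21 years → 20 June 2033.
Later of the two: 7 October 2033.
Applicant Delay Offset: −149 days → 11 May 2033.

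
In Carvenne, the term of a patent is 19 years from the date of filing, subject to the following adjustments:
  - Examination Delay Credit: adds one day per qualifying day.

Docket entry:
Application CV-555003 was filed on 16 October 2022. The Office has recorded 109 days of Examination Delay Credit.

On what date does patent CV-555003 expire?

Base term: filing date + 19 years → 16 October 2041.
Examination Delay Credit: +109 days → 2 February 2042.

February 2, 2042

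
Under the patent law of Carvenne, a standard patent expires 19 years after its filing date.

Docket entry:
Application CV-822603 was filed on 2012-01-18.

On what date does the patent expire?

January 18, 2031

Filing date + 19 years → 18 January 2031.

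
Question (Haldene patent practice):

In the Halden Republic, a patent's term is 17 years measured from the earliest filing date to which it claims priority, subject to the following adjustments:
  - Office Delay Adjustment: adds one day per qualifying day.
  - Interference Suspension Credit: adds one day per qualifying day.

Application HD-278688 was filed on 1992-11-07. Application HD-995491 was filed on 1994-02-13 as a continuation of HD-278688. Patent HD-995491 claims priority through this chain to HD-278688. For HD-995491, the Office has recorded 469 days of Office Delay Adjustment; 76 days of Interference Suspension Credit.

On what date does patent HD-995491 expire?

May 6, 2011

Earliest priority filing: 7 November 1992.
Base term: 7 November 1992 + 17 years → 7 November 2009.
Office Delay Adjustment: +469 days → 19 February 2011.
Interference Suspension Credit: +76 days → 6 May 2011.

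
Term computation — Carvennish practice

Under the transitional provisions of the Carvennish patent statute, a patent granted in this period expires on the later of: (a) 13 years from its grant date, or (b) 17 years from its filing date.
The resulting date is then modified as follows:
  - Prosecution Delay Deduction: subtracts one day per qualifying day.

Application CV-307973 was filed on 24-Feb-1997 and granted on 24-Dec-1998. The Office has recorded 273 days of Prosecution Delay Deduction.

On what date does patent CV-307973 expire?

2013-05-27

(a) grant + 13 years → 24 December 2011.
(b) filing + 17 years → 24 February 2014.
Later of the two: 24 February 2014.
Prosecution Delay Deduction: −273 days → 27 May 2013.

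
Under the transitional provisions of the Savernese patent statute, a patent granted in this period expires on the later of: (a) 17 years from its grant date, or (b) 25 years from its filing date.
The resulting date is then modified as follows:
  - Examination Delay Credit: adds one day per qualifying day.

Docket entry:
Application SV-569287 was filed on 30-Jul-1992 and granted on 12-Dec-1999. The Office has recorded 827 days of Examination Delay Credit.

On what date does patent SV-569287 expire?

(a) grant + 17 years → 12 December 2016.
(b) filing + 25 years → 30 July 2017.
Later of the two: 30 July 2017.
Examination Delay Credit: +827 days → 4 November 2019.

November 4, 2019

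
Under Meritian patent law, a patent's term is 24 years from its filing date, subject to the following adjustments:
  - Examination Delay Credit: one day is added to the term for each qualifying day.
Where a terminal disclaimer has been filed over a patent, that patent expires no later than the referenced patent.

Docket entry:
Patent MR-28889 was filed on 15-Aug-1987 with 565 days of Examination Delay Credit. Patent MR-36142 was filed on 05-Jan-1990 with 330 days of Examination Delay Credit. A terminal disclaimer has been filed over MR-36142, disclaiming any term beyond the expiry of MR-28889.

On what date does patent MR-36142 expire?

2013-03-02

Natural term of MR-36142:
  Base: filing + 24 years → 5 January 2014.
  Examination Delay Credit: +330 days → 1 December 2014.
Expiry of referenced patent MR-28889:
  Base: filing + 24 years → 15 August 2011.
  Examination Delay Credit: +565 days → 2 March 2013.
Terminal disclaimer: MR-36142 expires on the earlier of 1 December 2014 and 2 March 2013.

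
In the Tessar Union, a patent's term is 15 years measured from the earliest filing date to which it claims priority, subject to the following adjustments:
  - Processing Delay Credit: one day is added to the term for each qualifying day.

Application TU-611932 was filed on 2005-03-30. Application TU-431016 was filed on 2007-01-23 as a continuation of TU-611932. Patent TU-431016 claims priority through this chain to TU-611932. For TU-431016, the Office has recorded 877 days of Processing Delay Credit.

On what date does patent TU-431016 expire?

August 24, 2022

Earliest priority filing: 30 March 2005.
Base term: 30 March 2005 + 15 years → 30 March 2020.
Processing Delay Credit: +877 days → 24 August 2022.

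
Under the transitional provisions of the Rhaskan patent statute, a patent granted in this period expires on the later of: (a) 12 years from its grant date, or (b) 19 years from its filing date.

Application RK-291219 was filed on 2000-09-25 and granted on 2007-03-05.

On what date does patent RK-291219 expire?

September 25, 2019

(a) grant + 12 years → 5 March 2019.
(b) filing + 19 years → 25 September 2019.
Later of the two: 25 September 2019.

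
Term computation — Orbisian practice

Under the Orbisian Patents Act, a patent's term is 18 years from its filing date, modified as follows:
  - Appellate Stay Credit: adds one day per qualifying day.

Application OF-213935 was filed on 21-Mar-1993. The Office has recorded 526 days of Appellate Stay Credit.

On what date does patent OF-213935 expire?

2012-08-28

Base term: filing date + 18 years → 21 March 2011.
Appellate Stay Credit: +526 days → 28 August 2012.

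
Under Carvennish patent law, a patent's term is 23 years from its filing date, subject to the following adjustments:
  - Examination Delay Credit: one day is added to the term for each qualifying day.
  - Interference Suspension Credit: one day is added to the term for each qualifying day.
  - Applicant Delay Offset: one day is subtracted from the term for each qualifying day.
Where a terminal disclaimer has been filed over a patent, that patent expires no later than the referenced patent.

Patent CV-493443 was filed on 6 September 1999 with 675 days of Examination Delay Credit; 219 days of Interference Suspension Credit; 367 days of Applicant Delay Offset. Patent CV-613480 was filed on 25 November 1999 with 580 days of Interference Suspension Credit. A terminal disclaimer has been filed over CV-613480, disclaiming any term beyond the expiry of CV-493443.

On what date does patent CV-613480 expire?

Natural term of CV-613480:
  Base: filing + 23 years → 25 November 2022.
  Interference Suspension Credit: +580 days → 27 June 2024.
Expiry of referenced patent CV-493443:
  Base: filing + 23 years → 6 September 2022.
  Examination Delay Credit: +675 days → 12 July 2024.
  Interference Suspension Credit: +219 days → 16 February 2025.
  Applicant Delay Offset: −367 days → 15 February 2024.
Terminal disclaimer: CV-613480 expires on the earlier of 27 June 2024 and 15 February 2024.

2024-02-15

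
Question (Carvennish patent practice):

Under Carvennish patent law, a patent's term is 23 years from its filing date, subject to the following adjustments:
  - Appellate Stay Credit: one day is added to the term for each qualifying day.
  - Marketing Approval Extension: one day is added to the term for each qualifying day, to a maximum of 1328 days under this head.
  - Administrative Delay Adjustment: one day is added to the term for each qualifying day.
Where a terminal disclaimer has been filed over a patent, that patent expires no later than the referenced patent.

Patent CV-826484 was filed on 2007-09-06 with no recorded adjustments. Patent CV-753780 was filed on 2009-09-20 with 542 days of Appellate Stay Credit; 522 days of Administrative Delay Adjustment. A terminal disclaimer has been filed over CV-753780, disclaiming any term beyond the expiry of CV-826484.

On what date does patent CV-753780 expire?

2030-09-06

Natural term of CV-753780:
  Base: filing + 23 years → 20 September 2032.
  Appellate Stay Credit: +542 days → 16 March 2034.
  Administrative Delay Adjustment: +522 days → 20 August 2035.
Expiry of referenced patent CV-826484:
  Base: filing + 23 years → 6 September 2030.
Terminal disclaimer: CV-753780 expires on the earlier of 20 August 2035 and 6 September 2030.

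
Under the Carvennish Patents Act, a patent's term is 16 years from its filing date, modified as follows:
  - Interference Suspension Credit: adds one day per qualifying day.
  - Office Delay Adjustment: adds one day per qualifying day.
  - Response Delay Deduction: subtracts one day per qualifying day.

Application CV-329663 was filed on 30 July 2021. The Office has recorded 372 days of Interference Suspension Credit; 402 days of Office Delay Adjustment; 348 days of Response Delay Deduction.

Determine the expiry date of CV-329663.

September 29, 2038

Base term: filing date + 16 years → 30 July 2037.
Interference Suspension Credit: +372 days → 6 August 2038.
Office Delay Adjustment: +402 days → 12 September 2039.
Response Delay Deduction: −348 days → 29 September 2038.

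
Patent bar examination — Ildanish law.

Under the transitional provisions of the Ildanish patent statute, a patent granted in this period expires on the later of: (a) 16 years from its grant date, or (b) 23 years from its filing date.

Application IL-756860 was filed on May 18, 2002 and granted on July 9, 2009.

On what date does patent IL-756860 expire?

2025-07-09

(a) grant + 16 years → 9 July 2025.
(b) filing + 23 years → 18 May 2025.
Later of the two: 9 July 2025.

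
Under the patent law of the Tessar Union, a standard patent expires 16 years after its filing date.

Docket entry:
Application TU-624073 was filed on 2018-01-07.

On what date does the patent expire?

January 7, 2034

Filing date + 16 years → 7 January 2034.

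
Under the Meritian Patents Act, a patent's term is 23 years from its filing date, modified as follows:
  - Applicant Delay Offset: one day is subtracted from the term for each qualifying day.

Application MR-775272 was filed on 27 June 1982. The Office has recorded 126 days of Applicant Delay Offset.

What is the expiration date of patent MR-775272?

February 21, 2005

Base term: filing date + 23 years → 27 June 2005.
Applicant Delay Offset: −126 days → 21 February 2005.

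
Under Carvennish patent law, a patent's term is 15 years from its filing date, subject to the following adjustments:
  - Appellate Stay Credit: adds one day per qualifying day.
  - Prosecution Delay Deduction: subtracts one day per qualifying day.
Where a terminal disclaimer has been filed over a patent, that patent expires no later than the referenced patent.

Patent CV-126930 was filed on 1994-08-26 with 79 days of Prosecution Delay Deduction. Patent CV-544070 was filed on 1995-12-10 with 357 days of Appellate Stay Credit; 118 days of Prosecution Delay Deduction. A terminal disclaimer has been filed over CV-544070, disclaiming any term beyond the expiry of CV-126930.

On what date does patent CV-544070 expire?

Natural term of CV-544070:
  Base: filing + 15 years → 10 December 2010.
  Appellate Stay Credit: +357 days → 2 December 2011.
  Prosecution Delay Deduction: −118 days → 6 August 2011.
Expiry of referenced patent CV-126930:
  Base: filing + 15 years → 26 August 2009.
  Prosecution Delay Deduction: −79 days → 8 June 2009.
Terminal disclaimer: CV-544070 expires on the earlier of 6 August 2011 and 8 June 2009.

2009-06-08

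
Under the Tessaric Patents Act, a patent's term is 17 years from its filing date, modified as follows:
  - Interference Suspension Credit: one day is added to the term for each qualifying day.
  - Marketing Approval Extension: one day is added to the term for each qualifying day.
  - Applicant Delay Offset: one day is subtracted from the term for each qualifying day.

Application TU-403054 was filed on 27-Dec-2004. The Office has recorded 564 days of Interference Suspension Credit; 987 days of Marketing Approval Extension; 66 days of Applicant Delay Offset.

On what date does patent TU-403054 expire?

Base term: filing date + 17 years → 27 December 2021.
Interference Suspension Credit: +564 days → 14 July 2023.
Marketing Approval Extension: +987 days → 27 March 2026.
Applicant Delay Offset: −66 days → 20 January 2026.

2026-01-20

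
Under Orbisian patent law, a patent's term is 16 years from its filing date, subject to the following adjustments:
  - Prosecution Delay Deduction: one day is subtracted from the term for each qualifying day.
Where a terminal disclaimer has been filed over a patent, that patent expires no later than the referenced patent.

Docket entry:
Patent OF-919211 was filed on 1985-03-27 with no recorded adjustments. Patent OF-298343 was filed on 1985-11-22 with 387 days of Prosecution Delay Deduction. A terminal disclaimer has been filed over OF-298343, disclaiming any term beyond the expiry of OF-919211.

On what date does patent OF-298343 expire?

October 31, 2000

Natural term of OF-298343:
  Base: filing + 16 years → 22 November 2001.
  Prosecution Delay Deduction: −387 days → 31 October 2000.
Expiry of referenced patent OF-919211:
  Base: filing + 16 years → 27 March 2001.
Terminal disclaimer: OF-298343 expires on the earlier of 31 October 2000 and 27 March 2001.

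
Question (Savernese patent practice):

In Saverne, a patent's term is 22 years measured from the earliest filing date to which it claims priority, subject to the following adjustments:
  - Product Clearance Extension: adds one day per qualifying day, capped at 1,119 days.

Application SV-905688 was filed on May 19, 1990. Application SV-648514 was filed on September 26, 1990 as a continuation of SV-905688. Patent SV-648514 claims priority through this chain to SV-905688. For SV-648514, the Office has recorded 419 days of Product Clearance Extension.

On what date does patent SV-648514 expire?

2013-07-12

Earliest priority filing: 19 May 1990.
Base term: 19 May 1990 + 22 years → 19 May 2012.
Product Clearance Extension: 419 days (within the 1119-day cap) → +419 days → 12 July 2013.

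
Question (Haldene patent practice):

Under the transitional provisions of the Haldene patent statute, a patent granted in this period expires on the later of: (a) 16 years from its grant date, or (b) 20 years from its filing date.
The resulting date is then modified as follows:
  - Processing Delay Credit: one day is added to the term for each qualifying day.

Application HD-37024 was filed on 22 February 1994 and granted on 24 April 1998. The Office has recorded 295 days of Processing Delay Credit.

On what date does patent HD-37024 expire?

February 13, 2015

(a) grant + 16 years → 24 April 2014.
(b) filing + 20 years → 22 February 2014.
Later of the two: 24 April 2014.
Processing Delay Credit: +295 days → 13 February 2015.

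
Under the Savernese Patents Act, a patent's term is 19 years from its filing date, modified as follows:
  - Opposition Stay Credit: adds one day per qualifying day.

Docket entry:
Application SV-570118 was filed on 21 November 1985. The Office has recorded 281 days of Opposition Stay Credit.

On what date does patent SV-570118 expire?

2005-08-29

Base term: filing date + 19 years → 21 November 2004.
Opposition Stay Credit: +281 days → 29 August 2005.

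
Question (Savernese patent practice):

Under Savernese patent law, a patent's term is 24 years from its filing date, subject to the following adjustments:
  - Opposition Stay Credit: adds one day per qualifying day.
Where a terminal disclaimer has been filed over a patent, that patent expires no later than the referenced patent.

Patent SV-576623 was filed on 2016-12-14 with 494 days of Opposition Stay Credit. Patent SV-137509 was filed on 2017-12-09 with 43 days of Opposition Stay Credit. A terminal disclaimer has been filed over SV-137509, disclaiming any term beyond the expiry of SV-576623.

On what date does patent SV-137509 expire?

2042-01-21

Natural term of SV-137509:
  Base: filing + 24 years → 9 December 2041.
  Opposition Stay Credit: +43 days → 21 January 2042.
Expiry of referenced patent SV-576623:
  Base: filing + 24 years → 14 December 2040.
  Opposition Stay Credit: +494 days → 22 April 2042.
Terminal disclaimer: SV-137509 expires on the earlier of 21 January 2042 and 22 April 2042.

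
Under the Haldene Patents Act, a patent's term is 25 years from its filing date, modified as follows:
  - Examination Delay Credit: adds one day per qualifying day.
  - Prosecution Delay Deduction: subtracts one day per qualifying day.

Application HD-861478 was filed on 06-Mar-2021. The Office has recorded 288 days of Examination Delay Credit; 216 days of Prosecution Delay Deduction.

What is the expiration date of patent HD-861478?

Base term: filing date + 25 years → 6 March 2046.
Examination Delay Credit: +288 days → 19 December 2046.
Prosecution Delay Deduction: −216 days → 17 May 2046.

2046-05-17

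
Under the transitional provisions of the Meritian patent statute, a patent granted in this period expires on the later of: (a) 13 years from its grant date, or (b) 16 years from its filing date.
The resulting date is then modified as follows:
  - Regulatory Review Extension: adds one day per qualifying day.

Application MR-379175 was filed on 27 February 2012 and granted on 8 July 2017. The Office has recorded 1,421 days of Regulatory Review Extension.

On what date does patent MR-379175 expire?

May 29, 2034

(a) grant + 13 years → 8 July 2030.
(b) filing + 16 years → 27 February 2028.
Later of the two: 8 July 2030.
Regulatory Review Extension: +1421 days → 29 May 2034.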